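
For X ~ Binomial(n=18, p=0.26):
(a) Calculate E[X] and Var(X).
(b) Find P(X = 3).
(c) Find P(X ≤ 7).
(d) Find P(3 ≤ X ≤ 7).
(a) E[X] = 4.6800, Var(X) = 3.4632
(b) P(X = 3) = 0.156706
(c) P(X ≤ 7) = 0.930121
(d) P(3 ≤ X ≤ 7) = 0.814065

We have X ~ Binomial(n=18, p=0.26).

(a) Moments:
E[X] = 4.6800
Var(X) = 3.4632
σ = √Var(X) = 1.8610

(b) Point probability using PMF:
P(X = 3) = 0.156706

(c) Cumulative probability using CDF:
P(X ≤ 7) = F(7) = 0.930121

(d) Range probability:
P(3 ≤ X ≤ 7) = P(X ≤ 7) - P(X ≤ 2)
                   = F(7) - F(2)
                   = 0.930121 - 0.116056
                   = 0.814065

This means approximately 81.4% of outcomes fall in the interval [3, 7].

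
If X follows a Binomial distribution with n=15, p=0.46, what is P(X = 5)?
0.130401

We have X ~ Binomial(n=15, p=0.46).

For a Binomial distribution, the PMF gives us the probability of each outcome.

Using the PMF formula:
P(X = 5) = 0.130401

Rounded to 4 decimal places: 0.1304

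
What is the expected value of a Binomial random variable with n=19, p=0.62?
11.7800

We have X ~ Binomial(n=19, p=0.62).

For a Binomial distribution with n=19, p=0.62:
E[X] = 11.7800

This is the expected (average) value of X.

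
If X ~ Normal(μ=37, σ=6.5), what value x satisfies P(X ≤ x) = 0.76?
41.5910

We have X ~ Normal(μ=37, σ=6.5).

We want to find x such that P(X ≤ x) = 0.76.

This is the 76th percentile, which means 76% of values fall below this point.

Using the inverse CDF (quantile function):
x = F⁻¹(0.76) = 41.5910

Verification: P(X ≤ 41.5910) = 0.76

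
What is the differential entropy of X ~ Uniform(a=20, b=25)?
1.6094 nats

We have X ~ Uniform(a=20, b=25).

The differential entropy measures the uncertainty or information content of the distribution.

For a Uniform distribution with a=20, b=25:
h(X) = 1.6094 nats

(In bits, this would be 2.3219 bits.)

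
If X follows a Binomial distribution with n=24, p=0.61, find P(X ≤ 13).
0.312839

We have X ~ Binomial(n=24, p=0.61).

The CDF gives us P(X ≤ k).

Using the CDF:
P(X ≤ 13) = 0.312839

This means there's approximately a 31.3% chance that X is at most 13.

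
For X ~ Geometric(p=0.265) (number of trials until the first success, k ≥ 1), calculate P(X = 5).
0.077338

We have X ~ Geometric(p=0.265) (number of trials until the first success, k ≥ 1).

For a Geometric distribution, the PMF gives us the probability of each outcome.

Using the PMF formula:
P(X = 5) = 0.077338

Rounded to 4 decimal places: 0.0773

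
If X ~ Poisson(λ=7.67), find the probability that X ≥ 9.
0.361496

We have X ~ Poisson(λ=7.67).

For discrete distributions, P(X ≥ 9) = 1 - P(X ≤ 8).

P(X ≤ 8) = 0.638504
P(X ≥ 9) = 1 - 0.638504 = 0.361496

So there's approximately a 36.1% chance that X is at least 9.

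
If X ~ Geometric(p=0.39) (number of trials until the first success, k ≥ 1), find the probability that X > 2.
0.372100

We have X ~ Geometric(p=0.39) (number of trials until the first success, k ≥ 1).

P(X > 2) = 1 - P(X ≤ 2)
                = 1 - F(2)
                = 1 - 0.627900
                = 0.372100

So there's approximately a 37.2% chance that X exceeds 2.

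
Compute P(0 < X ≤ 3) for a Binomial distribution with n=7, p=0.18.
0.727587

We have X ~ Binomial(n=7, p=0.18).

To find P(0 < X ≤ 3), we use:
P(0 < X ≤ 3) = P(X ≤ 3) - P(X ≤ 0)
                 = F(3) - F(0)
                 = 0.976872 - 0.249285
                 = 0.727587

So there's approximately a 72.8% chance that X falls in this range.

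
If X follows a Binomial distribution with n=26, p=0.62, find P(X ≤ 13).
0.145158

We have X ~ Binomial(n=26, p=0.62).

The CDF gives us P(X ≤ k).

Using the CDF:
P(X ≤ 13) = 0.145158

This means there's approximately a 14.5% chance that X is at most 13.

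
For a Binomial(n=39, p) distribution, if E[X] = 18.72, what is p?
p = 0.48

For a Binomial(n, p) distribution:
E[X] = n × p

Given n = 39 and E[X] = 18.72:
18.72 = 39 × p
p = 18.72 / 39 = 0.48

Verification: Binomial(39, 0.48) has E[X] = 18.72 ✓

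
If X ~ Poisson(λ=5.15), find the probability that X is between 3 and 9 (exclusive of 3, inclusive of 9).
0.717802

We have X ~ Poisson(λ=5.15).

To find P(3 < X ≤ 9), we use:
P(3 < X ≤ 9) = P(X ≤ 9) - P(X ≤ 3)
                 = F(9) - F(3)
                 = 0.962400 - 0.244598
                 = 0.717802

So there's approximately a 71.8% chance that X falls in this range.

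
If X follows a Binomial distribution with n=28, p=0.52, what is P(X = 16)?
0.130057

We have X ~ Binomial(n=28, p=0.52).

For a Binomial distribution, the PMF gives us the probability of each outcome.

Using the PMF formula:
P(X = 16) = 0.130057

Rounded to 4 decimal places: 0.1301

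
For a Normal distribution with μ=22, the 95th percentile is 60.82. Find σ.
σ = 23.6009

For X ~ Normal(μ, σ), the p-th percentile satisfies x = μ + z_p × σ,
where z_p = Φ⁻¹(p) is the standard normal quantile.

Step 1: z_{0.95} = Φ⁻¹(0.95) = 1.6449

Step 2: Solve for σ:
60.82 = 22 + 1.6449 × σ
σ = (60.82 - 22) / 1.6449
σ = 38.82 / 1.6449
σ = 23.6009

Verification: μ + z × σ = 22 + 1.6449 × 23.6009 = 60.82 ✓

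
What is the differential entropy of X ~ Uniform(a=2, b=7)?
1.6094 nats

We have X ~ Uniform(a=2, b=7).

The differential entropy measures the uncertainty or information content of the distribution.

For a Uniform distribution with a=2, b=7:
h(X) = 1.6094 nats

(In bits, this would be 2.3219 bits.)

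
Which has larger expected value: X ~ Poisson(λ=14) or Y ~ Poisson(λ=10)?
X has larger mean (14.0000 > 10.0000)

Compute the expected value for each distribution:

X ~ Poisson(λ=14):
E[X] = 14.0000

Y ~ Poisson(λ=10):
E[Y] = 10.0000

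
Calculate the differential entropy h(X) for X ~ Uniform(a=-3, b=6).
2.1972 nats

We have X ~ Uniform(a=-3, b=6).

The differential entropy measures the uncertainty or information content of the distribution.

For a Uniform distribution with a=-3, b=6:
h(X) = 2.1972 nats

(In bits, this would be 3.1699 bits.)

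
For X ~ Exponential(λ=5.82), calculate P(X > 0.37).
0.116089

We have X ~ Exponential(λ=5.82).

P(X > 0.37) = 1 - P(X ≤ 0.37)
                = 1 - F(0.37)
                = 1 - 0.883911
                = 0.116089

So there's approximately a 11.6% chance that X exceeds 0.37.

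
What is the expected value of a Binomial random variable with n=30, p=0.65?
19.5000

We have X ~ Binomial(n=30, p=0.65).

For a Binomial distribution with n=30, p=0.65:
E[X] = 19.5000

This is the expected (average) value of X.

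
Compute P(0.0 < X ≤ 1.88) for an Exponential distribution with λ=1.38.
0.925309

We have X ~ Exponential(λ=1.38).

To find P(0.0 < X ≤ 1.88), we use:
P(0.0 < X ≤ 1.88) = P(X ≤ 1.88) - P(X ≤ 0.0)
                 = F(1.88) - F(0.0)
                 = 0.925309 - 0.000000
                 = 0.925309

So there's approximately a 92.5% chance that X falls in this range.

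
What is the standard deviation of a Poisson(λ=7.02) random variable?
2.6495

We have X ~ Poisson(λ=7.02).

For a Poisson distribution with λ=7.02:
σ = √Var(X) = 2.6495

The standard deviation is the square root of the variance.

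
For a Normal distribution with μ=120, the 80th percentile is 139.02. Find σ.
σ = 22.5992

For X ~ Normal(μ, σ), the p-th percentile satisfies x = μ + z_p × σ,
where z_p = Φ⁻¹(p) is the standard normal quantile.

Step 1: z_{0.8} = Φ⁻¹(0.8) = 0.8416

Step 2: Solve for σ:
139.02 = 120 + 0.8416 × σ
σ = (139.02 - 120) / 0.8416
σ = 19.02 / 0.8416
σ = 22.5992

Verification: μ + z × σ = 120 + 0.8416 × 22.5992 = 139.02 ✓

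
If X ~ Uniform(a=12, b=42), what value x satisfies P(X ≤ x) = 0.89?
38.7000

We have X ~ Uniform(a=12, b=42).

We want to find x such that P(X ≤ x) = 0.89.

This is the 89th percentile, which means 89% of values fall below this point.

Using the inverse CDF (quantile function):
x = F⁻¹(0.89) = 38.7000

Verification: P(X ≤ 38.7000) = 0.89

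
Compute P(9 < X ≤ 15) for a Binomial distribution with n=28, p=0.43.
0.739759

We have X ~ Binomial(n=28, p=0.43).

To find P(9 < X ≤ 15), we use:
P(9 < X ≤ 15) = P(X ≤ 15) - P(X ≤ 9)
                 = F(15) - F(9)
                 = 0.906097 - 0.166338
                 = 0.739759

So there's approximately a 74.0% chance that X falls in this range.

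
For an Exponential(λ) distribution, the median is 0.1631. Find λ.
λ = 4.2498

For X ~ Exponential(λ), the CDF is F(x) = 1 - e^(-λx).
The median m satisfies F(m) = 0.5:
1 - e^(-λm) = 0.5
e^(-λm) = 0.5
λm = ln(2)
m = ln(2) / λ

Given m = 0.1631:
λ = ln(2) / 0.1631 = 0.693147 / 0.1631 = 4.2498

Verification: ln(2) / 4.2498 = 0.1631 ✓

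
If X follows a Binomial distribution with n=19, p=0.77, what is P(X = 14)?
0.192759

We have X ~ Binomial(n=19, p=0.77).

For a Binomial distribution, the PMF gives us the probability of each outcome.

Using the PMF formula:
P(X = 14) = 0.192759

Rounded to 4 decimal places: 0.1928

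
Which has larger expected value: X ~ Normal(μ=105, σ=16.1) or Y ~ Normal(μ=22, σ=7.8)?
X has larger mean (105.0000 > 22.0000)

Compute the expected value for each distribution:

X ~ Normal(μ=105, σ=16.1):
E[X] = 105.0000

Y ~ Normal(μ=22, σ=7.8):
E[Y] = 22.0000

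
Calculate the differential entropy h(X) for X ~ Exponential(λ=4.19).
-0.4327 nats

We have X ~ Exponential(λ=4.19).

The differential entropy measures the uncertainty or information content of the distribution.

For an Exponential distribution with λ=4.19:
h(X) = -0.4327 nats

(In bits, this would be -0.6243 bits.)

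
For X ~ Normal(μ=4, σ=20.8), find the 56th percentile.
7.1402

We have X ~ Normal(μ=4, σ=20.8).

We want to find x such that P(X ≤ x) = 0.56.

This is the 56th percentile, which means 56% of values fall below this point.

Using the inverse CDF (quantile function):
x = F⁻¹(0.56) = 7.1402

Verification: P(X ≤ 7.1402) = 0.56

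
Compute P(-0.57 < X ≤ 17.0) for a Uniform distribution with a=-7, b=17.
0.732083

We have X ~ Uniform(a=-7, b=17).

To find P(-0.57 < X ≤ 17.0), we use:
P(-0.57 < X ≤ 17.0) = P(X ≤ 17.0) - P(X ≤ -0.57)
                 = F(17.0) - F(-0.57)
                 = 1.000000 - 0.267917
                 = 0.732083

So there's approximately a 73.2% chance that X falls in this range.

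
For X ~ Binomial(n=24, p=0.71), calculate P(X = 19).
0.130115

We have X ~ Binomial(n=24, p=0.71).

For a Binomial distribution, the PMF gives us the probability of each outcome.

Using the PMF formula:
P(X = 19) = 0.130115

Rounded to 4 decimal places: 0.1301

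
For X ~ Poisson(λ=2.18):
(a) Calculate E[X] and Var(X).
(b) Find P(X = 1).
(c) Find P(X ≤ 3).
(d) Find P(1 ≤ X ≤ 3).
(a) E[X] = 2.1800, Var(X) = 2.1800
(b) P(X = 1) = 0.246431
(c) P(X ≤ 3) = 0.823271
(d) P(1 ≤ X ≤ 3) = 0.710229

We have X ~ Poisson(λ=2.18).

(a) Moments:
E[X] = 2.1800
Var(X) = 2.1800
σ = √Var(X) = 1.4765

(b) Point probability using PMF:
P(X = 1) = 0.246431

(c) Cumulative probability using CDF:
P(X ≤ 3) = F(3) = 0.823271

(d) Range probability:
P(1 ≤ X ≤ 3) = P(X ≤ 3) - P(X ≤ 0)
                   = F(3) - F(0)
                   = 0.823271 - 0.113042
                   = 0.710229

This means approximately 71.0% of outcomes fall in the interval [1, 3].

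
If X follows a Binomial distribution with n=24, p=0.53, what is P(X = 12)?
0.154353

We have X ~ Binomial(n=24, p=0.53).

For a Binomial distribution, the PMF gives us the probability of each outcome.

Using the PMF formula:
P(X = 12) = 0.154353

Rounded to 4 decimal places: 0.1544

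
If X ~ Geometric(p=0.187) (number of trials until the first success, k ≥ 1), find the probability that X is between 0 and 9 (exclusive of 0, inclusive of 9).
0.844827

We have X ~ Geometric(p=0.187) (number of trials until the first success, k ≥ 1).

To find P(0 < X ≤ 9), we use:
P(0 < X ≤ 9) = P(X ≤ 9) - P(X ≤ 0)
                 = F(9) - F(0)
                 = 0.844827 - 0.000000
                 = 0.844827

So there's approximately a 84.5% chance that X falls in this range.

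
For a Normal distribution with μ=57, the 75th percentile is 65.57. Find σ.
σ = 12.7059

For X ~ Normal(μ, σ), the p-th percentile satisfies x = μ + z_p × σ,
where z_p = Φ⁻¹(p) is the standard normal quantile.

Step 1: z_{0.75} = Φ⁻¹(0.75) = 0.6745

Step 2: Solve for σ:
65.57 = 57 + 0.6745 × σ
σ = (65.57 - 57) / 0.6745
σ = 8.57 / 0.6745
σ = 12.7059

Verification: μ + z × σ = 57 + 0.6745 × 12.7059 = 65.57 ✓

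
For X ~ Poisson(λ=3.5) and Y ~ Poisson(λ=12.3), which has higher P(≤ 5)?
X has higher probability (P(X ≤ 5) = 0.8576 > P(Y ≤ 5) = 0.0168)

Compute P(≤ 5) for each distribution:

X ~ Poisson(λ=3.5):
P(X ≤ 5) = 0.8576

Y ~ Poisson(λ=12.3):
P(Y ≤ 5) = 0.0168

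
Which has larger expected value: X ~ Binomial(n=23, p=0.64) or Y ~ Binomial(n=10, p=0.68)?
X has larger mean (14.7200 > 6.8000)

Compute the expected value for each distribution:

X ~ Binomial(n=23, p=0.64):
E[X] = 14.7200

Y ~ Binomial(n=10, p=0.68):
E[Y] = 6.8000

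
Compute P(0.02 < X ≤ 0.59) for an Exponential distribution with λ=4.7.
0.847808

We have X ~ Exponential(λ=4.7).

To find P(0.02 < X ≤ 0.59), we use:
P(0.02 < X ≤ 0.59) = P(X ≤ 0.59) - P(X ≤ 0.02)
                 = F(0.59) - F(0.02)
                 = 0.937526 - 0.089717
                 = 0.847808

So there's approximately a 84.8% chance that X falls in this range.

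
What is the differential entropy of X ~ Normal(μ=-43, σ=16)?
4.1915 nats

We have X ~ Normal(μ=-43, σ=16).

The differential entropy measures the uncertainty or information content of the distribution.

For a Normal distribution with μ=-43, σ=16:
h(X) = 4.1915 nats

(In bits, this would be 6.0471 bits.)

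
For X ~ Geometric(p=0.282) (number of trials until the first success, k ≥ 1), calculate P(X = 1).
0.282000

We have X ~ Geometric(p=0.282) (number of trials until the first success, k ≥ 1).

For a Geometric distribution, the PMF gives us the probability of each outcome.

Using the PMF formula:
P(X = 1) = 0.282000

Rounded to 4 decimal places: 0.2820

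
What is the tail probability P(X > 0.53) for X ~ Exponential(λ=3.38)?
0.166727

We have X ~ Exponential(λ=3.38).

P(X > 0.53) = 1 - P(X ≤ 0.53)
                = 1 - F(0.53)
                = 1 - 0.833273
                = 0.166727

So there's approximately a 16.7% chance that X exceeds 0.53.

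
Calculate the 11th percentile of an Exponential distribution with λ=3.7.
0.0315

We have X ~ Exponential(λ=3.7).

We want to find x such that P(X ≤ x) = 0.11.

This is the 11th percentile, which means 11% of values fall below this point.

Using the inverse CDF (quantile function):
x = F⁻¹(0.11) = 0.0315

Verification: P(X ≤ 0.0315) = 0.11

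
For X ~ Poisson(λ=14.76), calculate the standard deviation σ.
3.8419

We have X ~ Poisson(λ=14.76).

For a Poisson distribution with λ=14.76:
σ = √Var(X) = 3.8419

The standard deviation is the square root of the variance.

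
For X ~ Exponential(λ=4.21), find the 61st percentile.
0.2237

We have X ~ Exponential(λ=4.21).

We want to find x such that P(X ≤ x) = 0.61.

This is the 61st percentile, which means 61% of values fall below this point.

Using the inverse CDF (quantile function):
x = F⁻¹(0.61) = 0.2237

Verification: P(X ≤ 0.2237) = 0.61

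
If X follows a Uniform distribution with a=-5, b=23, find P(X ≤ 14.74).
0.705000

We have X ~ Uniform(a=-5, b=23).

The CDF gives us P(X ≤ k).

Using the CDF:
P(X ≤ 14.74) = 0.705000

This means there's approximately a 70.5% chance that X is at most 14.74.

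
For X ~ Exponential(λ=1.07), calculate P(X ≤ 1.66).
0.830720

We have X ~ Exponential(λ=1.07).

The CDF gives us P(X ≤ k).

Using the CDF:
P(X ≤ 1.66) = 0.830720

This means there's approximately a 83.1% chance that X is at most 1.66.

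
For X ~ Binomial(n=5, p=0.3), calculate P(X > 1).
0.471780

We have X ~ Binomial(n=5, p=0.3).

P(X > 1) = 1 - P(X ≤ 1)
                = 1 - F(1)
                = 1 - 0.528220
                = 0.471780

So there's approximately a 47.2% chance that X exceeds 1.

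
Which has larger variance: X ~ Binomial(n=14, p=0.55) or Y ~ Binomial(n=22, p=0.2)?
Y has larger variance (3.5200 > 3.4650)

Compute the variance for each distribution:

X ~ Binomial(n=14, p=0.55):
Var(X) = 3.4650

Y ~ Binomial(n=22, p=0.2):
Var(Y) = 3.5200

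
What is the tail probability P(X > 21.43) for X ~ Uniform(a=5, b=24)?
0.135263

We have X ~ Uniform(a=5, b=24).

P(X > 21.43) = 1 - P(X ≤ 21.43)
                = 1 - F(21.43)
                = 1 - 0.864737
                = 0.135263

So there's approximately a 13.5% chance that X exceeds 21.43.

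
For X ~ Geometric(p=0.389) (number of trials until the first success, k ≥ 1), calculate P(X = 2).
0.237679

We have X ~ Geometric(p=0.389) (number of trials until the first success, k ≥ 1).

For a Geometric distribution, the PMF gives us the probability of each outcome.

Using the PMF formula:
P(X = 2) = 0.237679

Rounded to 4 decimal places: 0.2377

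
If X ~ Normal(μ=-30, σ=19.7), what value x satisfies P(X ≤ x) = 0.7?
-19.6693

We have X ~ Normal(μ=-30, σ=19.7).

We want to find x such that P(X ≤ x) = 0.7.

This is the 70th percentile, which means 70% of values fall below this point.

Using the inverse CDF (quantile function):
x = F⁻¹(0.7) = -19.6693

Verification: P(X ≤ -19.6693) = 0.7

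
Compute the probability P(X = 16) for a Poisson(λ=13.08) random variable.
0.073204

We have X ~ Poisson(λ=13.08).

For a Poisson distribution, the PMF gives us the probability of each outcome.

Using the PMF formula:
P(X = 16) = 0.073204

Rounded to 4 decimal places: 0.0732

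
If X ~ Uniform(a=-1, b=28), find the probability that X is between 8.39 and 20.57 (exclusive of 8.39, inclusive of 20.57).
0.420000

We have X ~ Uniform(a=-1, b=28).

To find P(8.39 < X ≤ 20.57), we use:
P(8.39 < X ≤ 20.57) = P(X ≤ 20.57) - P(X ≤ 8.39)
                 = F(20.57) - F(8.39)
                 = 0.743793 - 0.323793
                 = 0.420000

So there's approximately a 42.0% chance that X falls in this range.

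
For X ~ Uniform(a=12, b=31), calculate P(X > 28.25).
0.144737

We have X ~ Uniform(a=12, b=31).

P(X > 28.25) = 1 - P(X ≤ 28.25)
                = 1 - F(28.25)
                = 1 - 0.855263
                = 0.144737

So there's approximately a 14.5% chance that X exceeds 28.25.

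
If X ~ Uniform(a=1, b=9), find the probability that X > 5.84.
0.395000

We have X ~ Uniform(a=1, b=9).

P(X > 5.84) = 1 - P(X ≤ 5.84)
                = 1 - F(5.84)
                = 1 - 0.605000
                = 0.395000

So there's approximately a 39.5% chance that X exceeds 5.84.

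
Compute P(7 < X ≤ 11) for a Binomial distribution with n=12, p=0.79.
0.854315

We have X ~ Binomial(n=12, p=0.79).

To find P(7 < X ≤ 11), we use:
P(7 < X ≤ 11) = P(X ≤ 11) - P(X ≤ 7)
                 = F(11) - F(7)
                 = 0.940908 - 0.086593
                 = 0.854315

So there's approximately a 85.4% chance that X falls in this range.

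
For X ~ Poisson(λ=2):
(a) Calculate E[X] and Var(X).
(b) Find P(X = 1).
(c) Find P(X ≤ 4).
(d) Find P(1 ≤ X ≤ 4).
(a) E[X] = 2.0000, Var(X) = 2.0000
(b) P(X = 1) = 0.270671
(c) P(X ≤ 4) = 0.947347
(d) P(1 ≤ X ≤ 4) = 0.812012

We have X ~ Poisson(λ=2).

(a) Moments:
E[X] = 2.0000
Var(X) = 2.0000
σ = √Var(X) = 1.4142

(b) Point probability using PMF:
P(X = 1) = 0.270671

(c) Cumulative probability using CDF:
P(X ≤ 4) = F(4) = 0.947347

(d) Range probability:
P(1 ≤ X ≤ 4) = P(X ≤ 4) - P(X ≤ 0)
                   = F(4) - F(0)
                   = 0.947347 - 0.135335
                   = 0.812012

This means approximately 81.2% of outcomes fall in the interval [1, 4].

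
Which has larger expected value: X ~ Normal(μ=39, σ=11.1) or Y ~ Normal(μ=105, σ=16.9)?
Y has larger mean (105.0000 > 39.0000)

Compute the expected value for each distribution:

X ~ Normal(μ=39, σ=11.1):
E[X] = 39.0000

Y ~ Normal(μ=105, σ=16.9):
E[Y] = 105.0000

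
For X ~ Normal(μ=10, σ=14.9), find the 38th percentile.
5.4483

We have X ~ Normal(μ=10, σ=14.9).

We want to find x such that P(X ≤ x) = 0.38.

This is the 38th percentile, which means 38% of values fall below this point.

Using the inverse CDF (quantile function):
x = F⁻¹(0.38) = 5.4483

Verification: P(X ≤ 5.4483) = 0.38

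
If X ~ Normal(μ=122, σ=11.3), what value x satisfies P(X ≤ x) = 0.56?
123.7060

We have X ~ Normal(μ=122, σ=11.3).

We want to find x such that P(X ≤ x) = 0.56.

This is the 56th percentile, which means 56% of values fall below this point.

Using the inverse CDF (quantile function):
x = F⁻¹(0.56) = 123.7060

Verification: P(X ≤ 123.7060) = 0.56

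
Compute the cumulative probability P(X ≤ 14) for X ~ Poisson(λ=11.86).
0.784542

We have X ~ Poisson(λ=11.86).

The CDF gives us P(X ≤ k).

Using the CDF:
P(X ≤ 14) = 0.784542

This means there's approximately a 78.5% chance that X is at most 14.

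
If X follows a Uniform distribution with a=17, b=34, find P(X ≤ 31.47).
0.851176

We have X ~ Uniform(a=17, b=34).

The CDF gives us P(X ≤ k).

Using the CDF:
P(X ≤ 31.47) = 0.851176

This means there's approximately a 85.1% chance that X is at most 31.47.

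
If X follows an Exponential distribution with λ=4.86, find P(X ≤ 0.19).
0.602834

We have X ~ Exponential(λ=4.86).

The CDF gives us P(X ≤ k).

Using the CDF:
P(X ≤ 0.19) = 0.602834

This means there's approximately a 60.3% chance that X is at most 0.19.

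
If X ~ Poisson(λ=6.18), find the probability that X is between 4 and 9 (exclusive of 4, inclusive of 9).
0.641443

We have X ~ Poisson(λ=6.18).

To find P(4 < X ≤ 9), we use:
P(4 < X ≤ 9) = P(X ≤ 9) - P(X ≤ 4)
                 = F(9) - F(4)
                 = 0.903128 - 0.261685
                 = 0.641443

So there's approximately a 64.1% chance that X falls in this range.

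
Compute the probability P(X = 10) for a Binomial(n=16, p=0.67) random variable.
0.188519

We have X ~ Binomial(n=16, p=0.67).

For a Binomial distribution, the PMF gives us the probability of each outcome.

Using the PMF formula:
P(X = 10) = 0.188519

Rounded to 4 decimal places: 0.1885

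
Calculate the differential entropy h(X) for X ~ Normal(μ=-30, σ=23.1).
4.5588 nats

We have X ~ Normal(μ=-30, σ=23.1).

The differential entropy measures the uncertainty or information content of the distribution.

For a Normal distribution with μ=-30, σ=23.1:
h(X) = 4.5588 nats

(In bits, this would be 6.5769 bits.)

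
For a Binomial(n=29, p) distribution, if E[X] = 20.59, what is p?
p = 0.71

For a Binomial(n, p) distribution:
E[X] = n × p

Given n = 29 and E[X] = 20.59:
20.59 = 29 × p
p = 20.59 / 29 = 0.71

Verification: Binomial(29, 0.71) has E[X] = 20.59 ✓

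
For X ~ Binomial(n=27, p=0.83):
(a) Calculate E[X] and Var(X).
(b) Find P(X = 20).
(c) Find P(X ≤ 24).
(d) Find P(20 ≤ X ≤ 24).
(a) E[X] = 22.4100, Var(X) = 3.8097
(b) P(X = 20) = 0.087727
(c) P(X ≤ 24) = 0.861143
(d) P(20 ≤ X ≤ 24) = 0.786570

We have X ~ Binomial(n=27, p=0.83).

(a) Moments:
E[X] = 22.4100
Var(X) = 3.8097
σ = √Var(X) = 1.9518

(b) Point probability using PMF:
P(X = 20) = 0.087727

(c) Cumulative probability using CDF:
P(X ≤ 24) = F(24) = 0.861143

(d) Range probability:
P(20 ≤ X ≤ 24) = P(X ≤ 24) - P(X ≤ 19)
                   = F(24) - F(19)
                   = 0.861143 - 0.074573
                   = 0.786570

This means approximately 78.7% of outcomes fall in the interval [20, 24].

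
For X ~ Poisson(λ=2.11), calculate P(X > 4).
0.063123

We have X ~ Poisson(λ=2.11).

P(X > 4) = 1 - P(X ≤ 4)
                = 1 - F(4)
                = 1 - 0.936877
                = 0.063123

So there's approximately a 6.3% chance that X exceeds 4.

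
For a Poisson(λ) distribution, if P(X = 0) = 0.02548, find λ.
λ = 3.6699

For a Poisson(λ) distribution, the PMF at 0 is:
P(X = 0) = λ^0 e^(-λ) / 0! = e^(-λ)

Given P(X = 0) = 0.02548:
e^(-λ) = 0.02548
-λ = ln(0.02548)
λ = -ln(0.02548) = 3.6699

Verification: e^(-3.6699) = 0.02548 ✓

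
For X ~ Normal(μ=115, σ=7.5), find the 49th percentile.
114.8120

We have X ~ Normal(μ=115, σ=7.5).

We want to find x such that P(X ≤ x) = 0.49.

This is the 49th percentile, which means 49% of values fall below this point.

Using the inverse CDF (quantile function):
x = F⁻¹(0.49) = 114.8120

Verification: P(X ≤ 114.8120) = 0.49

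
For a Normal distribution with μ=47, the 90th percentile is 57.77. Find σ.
σ = 8.4039

For X ~ Normal(μ, σ), the p-th percentile satisfies x = μ + z_p × σ,
where z_p = Φ⁻¹(p) is the standard normal quantile.

Step 1: z_{0.9} = Φ⁻¹(0.9) = 1.2816

Step 2: Solve for σ:
57.77 = 47 + 1.2816 × σ
σ = (57.77 - 47) / 1.2816
σ = 10.77 / 1.2816
σ = 8.4039

Verification: μ + z × σ = 47 + 1.2816 × 8.4039 = 57.77 ✓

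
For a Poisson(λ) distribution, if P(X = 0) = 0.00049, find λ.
λ = 7.6211

For a Poisson(λ) distribution, the PMF at 0 is:
P(X = 0) = λ^0 e^(-λ) / 0! = e^(-λ)

Given P(X = 0) = 0.00049:
e^(-λ) = 0.00049
-λ = ln(0.00049)
λ = -ln(0.00049) = 7.6211

Verification: e^(-7.6211) = 0.00049 ✓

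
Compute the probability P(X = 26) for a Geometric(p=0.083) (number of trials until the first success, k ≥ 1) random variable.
0.009513

We have X ~ Geometric(p=0.083) (number of trials until the first success, k ≥ 1).

For a Geometric distribution, the PMF gives us the probability of each outcome.

Using the PMF formula:
P(X = 26) = 0.009513

Rounded to 4 decimal places: 0.0095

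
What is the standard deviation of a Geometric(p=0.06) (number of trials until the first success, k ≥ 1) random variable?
16.1589

We have X ~ Geometric(p=0.06) (number of trials until the first success, k ≥ 1).

For a Geometric distribution with p=0.06 (number of trials until the first success, k ≥ 1):
σ = √Var(X) = 16.1589

The standard deviation is the square root of the variance.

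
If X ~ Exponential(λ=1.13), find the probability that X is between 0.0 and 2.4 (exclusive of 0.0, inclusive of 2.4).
0.933596

We have X ~ Exponential(λ=1.13).

To find P(0.0 < X ≤ 2.4), we use:
P(0.0 < X ≤ 2.4) = P(X ≤ 2.4) - P(X ≤ 0.0)
                 = F(2.4) - F(0.0)
                 = 0.933596 - 0.000000
                 = 0.933596

So there's approximately a 93.4% chance that X falls in this range.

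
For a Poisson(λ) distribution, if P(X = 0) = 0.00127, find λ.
λ = 6.6687

For a Poisson(λ) distribution, the PMF at 0 is:
P(X = 0) = λ^0 e^(-λ) / 0! = e^(-λ)

Given P(X = 0) = 0.00127:
e^(-λ) = 0.00127
-λ = ln(0.00127)
λ = -ln(0.00127) = 6.6687

Verification: e^(-6.6687) = 0.00127 ✓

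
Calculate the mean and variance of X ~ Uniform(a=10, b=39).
E[X] = 24.5000, Var(X) = 70.0833

We have X ~ Uniform(a=10, b=39).

For a Uniform distribution with a=10, b=39:

Expected value:
E[X] = 24.5000

Variance:
Var(X) = 70.0833

Standard deviation:
σ = √Var(X) = 8.3716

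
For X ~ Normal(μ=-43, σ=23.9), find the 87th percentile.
-16.0793

We have X ~ Normal(μ=-43, σ=23.9).

We want to find x such that P(X ≤ x) = 0.87.

This is the 87th percentile, which means 87% of values fall below this point.

Using the inverse CDF (quantile function):
x = F⁻¹(0.87) = -16.0793

Verification: P(X ≤ -16.0793) = 0.87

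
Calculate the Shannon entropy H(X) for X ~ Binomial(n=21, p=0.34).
2.1918 nats

We have X ~ Binomial(n=21, p=0.34).

The Shannon entropy measures the uncertainty or information content of the distribution.

For a Binomial distribution with n=21, p=0.34:
H(X) = 2.1918 nats

(In bits, this would be 3.1620 bits.)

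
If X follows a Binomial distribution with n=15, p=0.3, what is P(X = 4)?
0.218623

We have X ~ Binomial(n=15, p=0.3).

For a Binomial distribution, the PMF gives us the probability of each outcome.

Using the PMF formula:
P(X = 4) = 0.218623

Rounded to 4 decimal places: 0.2186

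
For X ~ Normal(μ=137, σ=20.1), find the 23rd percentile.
122.1492

We have X ~ Normal(μ=137, σ=20.1).

We want to find x such that P(X ≤ x) = 0.23.

This is the 23rd percentile, which means 23% of values fall below this point.

Using the inverse CDF (quantile function):
x = F⁻¹(0.23) = 122.1492

Verification: P(X ≤ 122.1492) = 0.23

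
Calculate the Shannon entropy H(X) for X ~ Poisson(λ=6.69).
2.3555 nats

We have X ~ Poisson(λ=6.69).

The Shannon entropy measures the uncertainty or information content of the distribution.

For a Poisson distribution with λ=6.69:
H(X) = 2.3555 nats

(In bits, this would be 3.3983 bits.)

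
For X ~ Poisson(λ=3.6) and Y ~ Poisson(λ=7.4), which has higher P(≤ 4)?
X has higher probability (P(X ≤ 4) = 0.7064 > P(Y ≤ 4) = 0.1395)

Compute P(≤ 4) for each distribution:

X ~ Poisson(λ=3.6):
P(X ≤ 4) = 0.7064

Y ~ Poisson(λ=7.4):
P(Y ≤ 4) = 0.1395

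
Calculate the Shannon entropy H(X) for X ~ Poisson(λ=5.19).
2.2239 nats

We have X ~ Poisson(λ=5.19).

The Shannon entropy measures the uncertainty or information content of the distribution.

For a Poisson distribution with λ=5.19:
H(X) = 2.2239 nats

(In bits, this would be 3.2084 bits.)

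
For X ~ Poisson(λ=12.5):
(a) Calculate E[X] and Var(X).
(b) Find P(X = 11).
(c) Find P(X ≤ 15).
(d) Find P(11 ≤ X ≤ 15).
(a) E[X] = 12.5000, Var(X) = 12.5000
(b) P(X = 11) = 0.108686
(c) P(X ≤ 15) = 0.806029
(d) P(11 ≤ X ≤ 15) = 0.508954

We have X ~ Poisson(λ=12.5).

(a) Moments:
E[X] = 12.5000
Var(X) = 12.5000
σ = √Var(X) = 3.5355

(b) Point probability using PMF:
P(X = 11) = 0.108686

(c) Cumulative probability using CDF:
P(X ≤ 15) = F(15) = 0.806029

(d) Range probability:
P(11 ≤ X ≤ 15) = P(X ≤ 15) - P(X ≤ 10)
                   = F(15) - F(10)
                   = 0.806029 - 0.297075
                   = 0.508954

This means approximately 50.9% of outcomes fall in the interval [11, 15].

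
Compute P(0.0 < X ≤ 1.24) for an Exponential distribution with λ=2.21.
0.935455

We have X ~ Exponential(λ=2.21).

To find P(0.0 < X ≤ 1.24), we use:
P(0.0 < X ≤ 1.24) = P(X ≤ 1.24) - P(X ≤ 0.0)
                 = F(1.24) - F(0.0)
                 = 0.935455 - 0.000000
                 = 0.935455

So there's approximately a 93.5% chance that X falls in this range.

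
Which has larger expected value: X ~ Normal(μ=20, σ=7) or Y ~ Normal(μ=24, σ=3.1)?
Y has larger mean (24.0000 > 20.0000)

Compute the expected value for each distribution:

X ~ Normal(μ=20, σ=7):
E[X] = 20.0000

Y ~ Normal(μ=24, σ=3.1):
E[Y] = 24.0000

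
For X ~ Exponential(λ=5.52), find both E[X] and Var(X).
E[X] = 0.1812, Var(X) = 0.0328

We have X ~ Exponential(λ=5.52).

For an Exponential distribution with λ=5.52:

Expected value:
E[X] = 0.1812

Variance:
Var(X) = 0.0328

Standard deviation:
σ = √Var(X) = 0.1812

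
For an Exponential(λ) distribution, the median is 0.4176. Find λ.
λ = 1.6598

For X ~ Exponential(λ), the CDF is F(x) = 1 - e^(-λx).
The median m satisfies F(m) = 0.5:
1 - e^(-λm) = 0.5
e^(-λm) = 0.5
λm = ln(2)
m = ln(2) / λ

Given m = 0.4176:
λ = ln(2) / 0.4176 = 0.693147 / 0.4176 = 1.6598

Verification: ln(2) / 1.6598 = 0.4176 ✓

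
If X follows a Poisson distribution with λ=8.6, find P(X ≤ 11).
0.840008

We have X ~ Poisson(λ=8.6).

The CDF gives us P(X ≤ k).

Using the CDF:
P(X ≤ 11) = 0.840008

This means there's approximately a 84.0% chance that X is at most 11.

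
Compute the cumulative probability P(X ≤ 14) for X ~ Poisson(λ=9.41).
0.943697

We have X ~ Poisson(λ=9.41).

The CDF gives us P(X ≤ k).

Using the CDF:
P(X ≤ 14) = 0.943697

This means there's approximately a 94.4% chance that X is at most 14.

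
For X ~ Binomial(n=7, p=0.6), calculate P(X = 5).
0.261274

We have X ~ Binomial(n=7, p=0.6).

For a Binomial distribution, the PMF gives us the probability of each outcome.

Using the PMF formula:
P(X = 5) = 0.261274

Rounded to 4 decimal places: 0.2613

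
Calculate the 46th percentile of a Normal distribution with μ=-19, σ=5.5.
-19.5524

We have X ~ Normal(μ=-19, σ=5.5).

We want to find x such that P(X ≤ x) = 0.46.

This is the 46th percentile, which means 46% of values fall below this point.

Using the inverse CDF (quantile function):
x = F⁻¹(0.46) = -19.5524

Verification: P(X ≤ -19.5524) = 0.46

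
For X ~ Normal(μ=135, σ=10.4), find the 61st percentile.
137.9049

We have X ~ Normal(μ=135, σ=10.4).

We want to find x such that P(X ≤ x) = 0.61.

This is the 61st percentile, which means 61% of values fall below this point.

Using the inverse CDF (quantile function):
x = F⁻¹(0.61) = 137.9049

Verification: P(X ≤ 137.9049) = 0.61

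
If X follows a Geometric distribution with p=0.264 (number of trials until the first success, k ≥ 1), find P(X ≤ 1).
0.264000

We have X ~ Geometric(p=0.264) (number of trials until the first success, k ≥ 1).

The CDF gives us P(X ≤ k).

Using the CDF:
P(X ≤ 1) = 0.264000

This means there's approximately a 26.4% chance that X is at most 1.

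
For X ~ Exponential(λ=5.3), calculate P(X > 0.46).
0.087335

We have X ~ Exponential(λ=5.3).

P(X > 0.46) = 1 - P(X ≤ 0.46)
                = 1 - F(0.46)
                = 1 - 0.912665
                = 0.087335

So there's approximately a 8.7% chance that X exceeds 0.46.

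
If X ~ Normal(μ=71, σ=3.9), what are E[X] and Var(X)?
E[X] = 71.0000, Var(X) = 15.2100

We have X ~ Normal(μ=71, σ=3.9).

For a Normal distribution with μ=71, σ=3.9:

Expected value:
E[X] = 71.0000

Variance:
Var(X) = 15.2100

Standard deviation:
σ = √Var(X) = 3.9000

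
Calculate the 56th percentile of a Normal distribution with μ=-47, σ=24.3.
-43.3314

We have X ~ Normal(μ=-47, σ=24.3).

We want to find x such that P(X ≤ x) = 0.56.

This is the 56th percentile, which means 56% of values fall below this point.

Using the inverse CDF (quantile function):
x = F⁻¹(0.56) = -43.3314

Verification: P(X ≤ -43.3314) = 0.56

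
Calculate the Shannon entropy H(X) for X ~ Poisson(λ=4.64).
2.1652 nats

We have X ~ Poisson(λ=4.64).

The Shannon entropy measures the uncertainty or information content of the distribution.

For a Poisson distribution with λ=4.64:
H(X) = 2.1652 nats

(In bits, this would be 3.1237 bits.)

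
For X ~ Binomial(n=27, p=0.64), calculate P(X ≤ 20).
0.904549

We have X ~ Binomial(n=27, p=0.64).

The CDF gives us P(X ≤ k).

Using the CDF:
P(X ≤ 20) = 0.904549

This means there's approximately a 90.5% chance that X is at most 20.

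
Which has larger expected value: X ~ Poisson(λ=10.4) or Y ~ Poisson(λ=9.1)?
X has larger mean (10.4000 > 9.1000)

Compute the expected value for each distribution:

X ~ Poisson(λ=10.4):
E[X] = 10.4000

Y ~ Poisson(λ=9.1):
E[Y] = 9.1000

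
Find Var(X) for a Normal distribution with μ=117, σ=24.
576.0000

We have X ~ Normal(μ=117, σ=24).

For a Normal distribution with μ=117, σ=24:
Var(X) = 576.0000

The variance measures the spread of the distribution around the mean.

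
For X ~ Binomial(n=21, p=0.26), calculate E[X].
5.4600

We have X ~ Binomial(n=21, p=0.26).

For a Binomial distribution with n=21, p=0.26:
E[X] = 5.4600

This is the expected (average) value of X.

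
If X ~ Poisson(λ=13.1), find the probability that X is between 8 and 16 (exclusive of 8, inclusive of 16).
0.732950

We have X ~ Poisson(λ=13.1).

To find P(8 < X ≤ 16), we use:
P(8 < X ≤ 16) = P(X ≤ 16) - P(X ≤ 8)
                 = F(16) - F(8)
                 = 0.828222 - 0.095272
                 = 0.732950

So there's approximately a 73.3% chance that X falls in this range.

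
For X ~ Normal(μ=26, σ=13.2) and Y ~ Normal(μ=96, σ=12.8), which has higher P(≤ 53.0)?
X has higher probability (P(X ≤ 53.0) = 0.9796 > P(Y ≤ 53.0) = 0.0004)

Compute P(≤ 53.0) for each distribution:

X ~ Normal(μ=26, σ=13.2):
P(X ≤ 53.0) = 0.9796

Y ~ Normal(μ=96, σ=12.8):
P(Y ≤ 53.0) = 0.0004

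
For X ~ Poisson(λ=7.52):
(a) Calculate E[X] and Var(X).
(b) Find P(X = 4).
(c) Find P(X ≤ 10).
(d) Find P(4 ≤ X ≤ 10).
(a) E[X] = 7.5200, Var(X) = 7.5200
(b) P(X = 4) = 0.072238
(c) P(X ≤ 10) = 0.860516
(d) P(4 ≤ X ≤ 10) = 0.802143

We have X ~ Poisson(λ=7.52).

(a) Moments:
E[X] = 7.5200
Var(X) = 7.5200
σ = √Var(X) = 2.7423

(b) Point probability using PMF:
P(X = 4) = 0.072238

(c) Cumulative probability using CDF:
P(X ≤ 10) = F(10) = 0.860516

(d) Range probability:
P(4 ≤ X ≤ 10) = P(X ≤ 10) - P(X ≤ 3)
                   = F(10) - F(3)
                   = 0.860516 - 0.058372
                   = 0.802143

This means approximately 80.2% of outcomes fall in the interval [4, 10].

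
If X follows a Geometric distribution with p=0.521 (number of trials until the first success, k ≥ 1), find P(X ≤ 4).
0.947357

We have X ~ Geometric(p=0.521) (number of trials until the first success, k ≥ 1).

The CDF gives us P(X ≤ k).

Using the CDF:
P(X ≤ 4) = 0.947357

This means there's approximately a 94.7% chance that X is at most 4.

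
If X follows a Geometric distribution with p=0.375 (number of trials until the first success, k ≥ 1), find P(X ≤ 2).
0.609375

We have X ~ Geometric(p=0.375) (number of trials until the first success, k ≥ 1).

The CDF gives us P(X ≤ k).

Using the CDF:
P(X ≤ 2) = 0.609375

This means there's approximately a 60.9% chance that X is at most 2.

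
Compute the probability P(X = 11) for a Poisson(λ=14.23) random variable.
0.080184

We have X ~ Poisson(λ=14.23).

For a Poisson distribution, the PMF gives us the probability of each outcome.

Using the PMF formula:
P(X = 11) = 0.080184

Rounded to 4 decimal places: 0.0802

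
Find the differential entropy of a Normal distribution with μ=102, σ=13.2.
3.9992 nats

We have X ~ Normal(μ=102, σ=13.2).

The differential entropy measures the uncertainty or information content of the distribution.

For a Normal distribution with μ=102, σ=13.2:
h(X) = 3.9992 nats

(In bits, this would be 5.7696 bits.)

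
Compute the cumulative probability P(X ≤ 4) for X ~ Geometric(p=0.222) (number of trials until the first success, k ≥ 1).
0.633631

We have X ~ Geometric(p=0.222) (number of trials until the first success, k ≥ 1).

The CDF gives us P(X ≤ k).

Using the CDF:
P(X ≤ 4) = 0.633631

This means there's approximately a 63.4% chance that X is at most 4.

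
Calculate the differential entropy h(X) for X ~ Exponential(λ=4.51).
-0.5063 nats

We have X ~ Exponential(λ=4.51).

The differential entropy measures the uncertainty or information content of the distribution.

For an Exponential distribution with λ=4.51:
h(X) = -0.5063 nats

(In bits, this would be -0.7304 bits.)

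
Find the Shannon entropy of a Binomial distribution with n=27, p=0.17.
2.0760 nats

We have X ~ Binomial(n=27, p=0.17).

The Shannon entropy measures the uncertainty or information content of the distribution.

For a Binomial distribution with n=27, p=0.17:
H(X) = 2.0760 nats

(In bits, this would be 2.9951 bits.)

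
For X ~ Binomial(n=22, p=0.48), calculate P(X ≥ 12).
0.343764

We have X ~ Binomial(n=22, p=0.48).

For discrete distributions, P(X ≥ 12) = 1 - P(X ≤ 11).

P(X ≤ 11) = 0.656236
P(X ≥ 12) = 1 - 0.656236 = 0.343764

So there's approximately a 34.4% chance that X is at least 12.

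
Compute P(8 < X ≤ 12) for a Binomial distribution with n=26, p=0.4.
0.575113

We have X ~ Binomial(n=26, p=0.4).

To find P(8 < X ≤ 12), we use:
P(8 < X ≤ 12) = P(X ≤ 12) - P(X ≤ 8)
                 = F(12) - F(8)
                 = 0.800652 - 0.225540
                 = 0.575113

So there's approximately a 57.5% chance that X falls in this range.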